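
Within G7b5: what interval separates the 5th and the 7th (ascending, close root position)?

major 3rd

G7b5 is spelled G-B-Db-F.
5th = Db; 7th = F.
Db up to F spans 3 letter names and 4 semitones — a major third.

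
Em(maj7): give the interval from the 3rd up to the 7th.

EmM7 (E minor-major seventh): E G B D♯.
3rd = G; 7th = D♯.
5 letter names make it a fifth; at 8 semitones (a half step wider than perfect) the quality is augmented.

augmented fifth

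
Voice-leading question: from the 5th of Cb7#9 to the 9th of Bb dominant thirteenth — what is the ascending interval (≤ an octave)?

augmented 4th

The 5th of Cb7#9 is Gb; the 9th of Bb dominant thirteenth is C.
From Gb to C: 6 semitones over a fourth = augmented.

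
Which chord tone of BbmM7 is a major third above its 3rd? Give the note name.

Spelling the chord: Bb–Db–F–A.
The 3rd is Db. A major third above Db is F.
F is the chord's 5th.

F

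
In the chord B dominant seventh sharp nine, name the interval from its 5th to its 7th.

The chord tones of B7#9 are B, D#, F#, A, C##.
So we need the interval from F# up to A.
F# up to A is 3 semitones, a half step narrower than a major third, so the interval is minor.

minor 3rd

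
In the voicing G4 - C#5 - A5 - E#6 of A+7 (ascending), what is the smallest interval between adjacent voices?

A4

Adjacent intervals: G4→C#5 = augmented fourth; C#5→A5 = minor sixth; A5→E#6 = augmented fifth.
The smallest is G4 to C#5, an augmented fourth (6 semitones).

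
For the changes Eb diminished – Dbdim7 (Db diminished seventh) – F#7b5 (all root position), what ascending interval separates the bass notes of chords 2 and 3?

augmented third

The roots are Db and F#.
From Db to F#: 5 semitones over a third = augmented.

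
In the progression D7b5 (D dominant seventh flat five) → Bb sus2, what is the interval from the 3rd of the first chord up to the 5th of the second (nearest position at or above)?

diminished octave

D7b5 (D dominant seventh flat five) has F# as its 3rd, and Bb sus2 has F as its 5th.
F# up to F is 11 semitones, a half step narrower than a perfect octave, so the interval is diminished.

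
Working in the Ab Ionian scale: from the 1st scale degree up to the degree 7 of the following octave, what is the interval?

The scale runs Ab Bb C Db Eb F G.
So we need the interval from Ab up to G.
Ab up to G spans 14 letter names and 23 semitones — a major fourteenth.

major fourteenth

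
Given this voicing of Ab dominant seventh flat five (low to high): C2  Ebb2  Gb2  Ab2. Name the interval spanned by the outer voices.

minor sixth

The outer voices are C2 and Ab2.
C up to Ab is 8 semitones, a half step narrower than a major sixth, so the interval is minor.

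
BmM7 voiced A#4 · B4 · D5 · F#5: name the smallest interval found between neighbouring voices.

Adjacent intervals: A#4→B4 = minor second; B4→D5 = minor third; D5→F#5 = major third.
The smallest is A#4 to B4, a minor second (1 semitone).

minor 2nd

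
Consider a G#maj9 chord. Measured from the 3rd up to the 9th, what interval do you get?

G#maj9 is spelled G#–B#–D#–F##–A#.
So we need the interval from B# up to A#.
From B# to A#: 10 semitones over a seventh = minor.

minor seventh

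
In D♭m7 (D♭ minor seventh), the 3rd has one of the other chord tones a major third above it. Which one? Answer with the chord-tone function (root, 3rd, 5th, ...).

5th

D♭ minor seventh: D♭–F♭–A♭–C♭.
The 3rd is F♭. A major third above F♭ is A♭.
A♭ is the chord's 5th.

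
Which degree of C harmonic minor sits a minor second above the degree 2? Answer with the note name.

Eb

The scale is C D E♭ F G A♭ B.
The degree 2 is D; a minor second above that is E♭ — scale degree 3.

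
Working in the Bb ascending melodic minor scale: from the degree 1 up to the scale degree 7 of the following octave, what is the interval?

major fourteenth

Spelling the Bb ascending melodic minor scale: Bb C Db Eb F G A.
That puts Bb below A.
Bb up to A spans 14 letter names and 23 semitones — a major fourteenth.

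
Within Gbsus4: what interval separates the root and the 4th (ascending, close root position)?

perfect fourth

Gbsus4: Gb Cb Db.
Root = Gb; 4th = Cb.
Gb up to Cb spans 4 letter names and 5 semitones — a perfect fourth.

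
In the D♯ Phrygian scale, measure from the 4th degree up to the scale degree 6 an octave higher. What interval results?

D♯ phrygian: D♯ E F♯ G♯ A♯ B C♯.
4th degree = G♯; degree 6 (up an octave) = B.
G♯ up to B is 15 semitones, a half step narrower than a major tenth, so the interval is minor.

minor tenth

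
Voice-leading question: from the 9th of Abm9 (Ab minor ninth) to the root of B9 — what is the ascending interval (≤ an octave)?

augmented 1st

Abm9 (Ab minor ninth) has Bb as its 9th, and B9 has B as its root.
Bb up to B is 1 semitone, a half step wider than a perfect unison, so the interval is augmented.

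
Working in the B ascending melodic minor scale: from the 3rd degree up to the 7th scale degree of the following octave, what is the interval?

A12

B melodic minor: B C♯ D E F♯ G♯ A♯.
So we need the interval from D up to A♯.
12 letter names make it a twelfth; at 20 semitones (a half step wider than perfect) the quality is augmented.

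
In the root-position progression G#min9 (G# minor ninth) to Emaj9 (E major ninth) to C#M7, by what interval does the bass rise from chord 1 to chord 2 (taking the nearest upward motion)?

minor sixth

The roots are G# and E.
G# up to E is 8 semitones, a half step narrower than a major sixth, so the interval is minor.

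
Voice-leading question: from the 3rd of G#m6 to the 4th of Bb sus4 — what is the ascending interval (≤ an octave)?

The 3rd of G#m6 is B; the 4th of Bb sus4 is Eb.
B up to Eb is 4 semitones, a half step narrower than a perfect fourth, so the interval is diminished.

diminished fourth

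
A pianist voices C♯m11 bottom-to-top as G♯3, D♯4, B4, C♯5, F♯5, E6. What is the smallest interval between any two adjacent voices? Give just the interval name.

Adjacent intervals: G♯3→D♯4 = perfect fifth; D♯4→B4 = minor sixth; B4→C♯5 = major second; C♯5→F♯5 = perfect fourth; F♯5→E6 = minor seventh.
The smallest is B4 to C♯5, a major second (2 semitones).

M2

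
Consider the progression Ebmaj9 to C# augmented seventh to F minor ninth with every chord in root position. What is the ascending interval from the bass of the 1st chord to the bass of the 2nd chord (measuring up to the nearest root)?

The roots are Eb and C#.
Eb up to C# is 10 semitones, a half step wider than a major sixth, so the interval is augmented.

augmented sixth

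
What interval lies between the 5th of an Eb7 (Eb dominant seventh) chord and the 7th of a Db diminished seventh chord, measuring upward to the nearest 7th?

diminished 2nd

Eb7 (Eb dominant seventh) has Bb as its 5th, and Db diminished seventh has Cbb as its 7th.
Bb up to Cbb is 0 semitones, a whole step narrower than a major second, so the interval is diminished.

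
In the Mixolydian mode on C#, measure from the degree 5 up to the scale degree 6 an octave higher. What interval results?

The scale runs C# D# E# F# G# A# B.
So we need the interval from G# up to A#.
From G# to A# is 14 semitones, exactly the major ninth.

major ninth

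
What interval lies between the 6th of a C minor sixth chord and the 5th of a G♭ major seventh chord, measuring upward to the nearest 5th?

diminished fourth

C minor sixth has A as its 6th, and G♭ major seventh has D♭ as its 5th.
From A to D♭: 4 semitones over a fourth = diminished.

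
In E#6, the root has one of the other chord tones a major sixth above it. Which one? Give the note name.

E#6: E#-G##-B#-C##.
The root is E#. A major sixth above E# is C##.
C## is the chord's 6th.

C##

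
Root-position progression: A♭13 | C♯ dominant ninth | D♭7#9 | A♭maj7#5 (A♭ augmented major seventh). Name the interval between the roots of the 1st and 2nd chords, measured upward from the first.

The roots are A♭ and C♯.
A♭ up to C♯ is 5 semitones, a half step wider than a major third, so the interval is augmented.

augmented third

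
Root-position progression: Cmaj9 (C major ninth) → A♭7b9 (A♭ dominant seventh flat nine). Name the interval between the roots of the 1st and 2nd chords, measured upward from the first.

m6

The roots are C and A♭.
From C to A♭: 8 semitones over a sixth = minor.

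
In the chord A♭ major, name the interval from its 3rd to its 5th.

Spelling the chord: A♭–C–E♭.
3rd = C; 5th = E♭.
3 letter names make it a third; at 3 semitones (a half step narrower than major) the quality is minor.

m3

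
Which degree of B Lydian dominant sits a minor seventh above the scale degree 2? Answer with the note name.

B

The scale is B C♯ D♯ E♯ F♯ G♯ A.
The scale degree 2 is C♯; a minor seventh above that is B — scale degree 1.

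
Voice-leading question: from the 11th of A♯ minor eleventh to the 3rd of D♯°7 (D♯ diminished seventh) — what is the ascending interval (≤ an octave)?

minor third

A♯ minor eleventh has D♯ as its 11th, and D♯°7 (D♯ diminished seventh) has F♯ as its 3rd.
From D♯ to F♯: 3 semitones over a third = minor.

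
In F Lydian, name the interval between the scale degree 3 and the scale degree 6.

The scale runs F G A B C D E.
The scale degree 3 is A and the 6th degree is D.
Counting 4 letters and 5 half steps from A gives a perfect fourth.

P4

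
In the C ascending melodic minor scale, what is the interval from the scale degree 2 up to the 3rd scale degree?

minor second

The scale runs C D Eb F G A B.
Scale degree 2 = D; degree 3 = Eb.
D up to Eb is 1 semitone, a half step narrower than a major second, so the interval is minor.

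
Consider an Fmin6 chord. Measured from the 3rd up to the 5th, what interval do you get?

M3

The chord tones of Fm6 (F minor sixth) are F Ab C D.
3rd = Ab; 5th = C.
Counting 3 letters and 4 half steps from Ab gives a major third.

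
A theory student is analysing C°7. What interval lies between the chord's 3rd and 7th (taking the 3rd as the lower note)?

diminished fifth

C diminished seventh: C–Eb–Gb–Bbb.
The 3rd is Eb and the 7th is Bbb.
Eb up to Bbb is 6 semitones, a half step narrower than a perfect fifth, so the interval is diminished.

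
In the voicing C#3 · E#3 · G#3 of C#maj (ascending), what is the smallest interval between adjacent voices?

Adjacent intervals: C#3→E#3 = major third; E#3→G#3 = minor third.
The smallest is E#3 to G#3, a minor third (3 semitones).

minor third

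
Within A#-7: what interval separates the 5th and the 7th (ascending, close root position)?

A#min7 (A# minor seventh): A#-C#-E#-G#.
5th = E#; 7th = G#.
E# up to G# is 3 semitones, a half step narrower than a major third, so the interval is minor.

minor third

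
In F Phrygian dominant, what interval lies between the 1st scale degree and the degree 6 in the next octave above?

minor thirteenth

Spelling F Phrygian dominant: F Gb A Bb C Db Eb.
That puts F below Db.
13 letter names make it a thirteenth; at 20 semitones (a half step narrower than major) the quality is minor.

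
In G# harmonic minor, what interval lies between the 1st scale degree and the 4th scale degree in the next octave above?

G# harmonic minor: G# A# B C# D# E F##.
That puts G# below C#.
G# up to C# spans 11 letter names and 17 semitones — a perfect eleventh.

perfect eleventh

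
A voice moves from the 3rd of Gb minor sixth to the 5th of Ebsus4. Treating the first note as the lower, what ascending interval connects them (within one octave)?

The 3rd of Gb minor sixth is Bbb; the 5th of Ebsus4 is Bb.
1 letter names make it a unison; at 1 semitone (a half step wider than perfect) the quality is augmented.

augmented unison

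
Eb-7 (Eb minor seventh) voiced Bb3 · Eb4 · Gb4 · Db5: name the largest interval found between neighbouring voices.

Adjacent intervals: Bb3→Eb4 = perfect fourth; Eb4→Gb4 = minor third; Gb4→Db5 = perfect fifth.
The largest is Gb4 to Db5, a perfect fifth (7 semitones).

perfect fifth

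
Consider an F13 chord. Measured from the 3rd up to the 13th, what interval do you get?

F13 (F dominant thirteenth) is spelled F A C Eb G D.
So we need the interval from A up to D.
Counting 11 letters and 17 half steps from A gives a perfect eleventh.

perfect eleventh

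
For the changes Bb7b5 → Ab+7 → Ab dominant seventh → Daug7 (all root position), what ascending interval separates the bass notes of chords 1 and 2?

m7

The roots are Bb and Ab.
7 letter names make it a seventh; at 10 semitones (a half step narrower than major) the quality is minor.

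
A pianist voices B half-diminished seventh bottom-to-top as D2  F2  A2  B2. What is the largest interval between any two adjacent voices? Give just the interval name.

Adjacent intervals: D2→F2 = minor third; F2→A2 = major third; A2→B2 = major second.
The largest is F2 to A2, a major third (4 semitones).

major third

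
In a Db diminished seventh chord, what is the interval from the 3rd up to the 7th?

diminished fifth

Dbdim7 (Db diminished seventh) is spelled Db, Fb, Abb, Cbb.
3rd = Fb; 7th = Cbb.
From Fb to Cbb: 6 semitones over a fifth = diminished.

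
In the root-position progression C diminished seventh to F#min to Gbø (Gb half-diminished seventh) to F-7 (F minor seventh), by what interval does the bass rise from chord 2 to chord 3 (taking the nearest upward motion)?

d2

The roots are F# and Gb.
F# up to Gb is 0 semitones, a whole step narrower than a major second, so the interval is diminished.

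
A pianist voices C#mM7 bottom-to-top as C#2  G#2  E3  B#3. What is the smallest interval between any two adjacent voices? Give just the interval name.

Adjacent intervals: C#2→G#2 = perfect fifth; G#2→E3 = minor sixth; E3→B#3 = augmented fifth.
The smallest is C#2 to G#2, a perfect fifth (7 semitones).

perfect fifth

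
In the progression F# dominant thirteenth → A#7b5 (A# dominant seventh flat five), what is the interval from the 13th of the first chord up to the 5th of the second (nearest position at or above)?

F# dominant thirteenth has D# as its 13th, and A#7b5 (A# dominant seventh flat five) has E as its 5th.
From D# to E: 1 semitone over a second = minor.

minor second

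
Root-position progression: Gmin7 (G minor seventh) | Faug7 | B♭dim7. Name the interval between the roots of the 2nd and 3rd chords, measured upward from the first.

perfect fourth

The roots are F and B♭.
From F to B♭ is 5 semitones, exactly the perfect fourth.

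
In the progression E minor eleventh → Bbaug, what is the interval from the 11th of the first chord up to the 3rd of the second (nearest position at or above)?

The 11th of E minor eleventh is A; the 3rd of Bbaug is D.
A up to D spans 4 letter names and 5 semitones — a perfect fourth.

P4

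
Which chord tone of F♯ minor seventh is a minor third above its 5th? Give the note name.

E

Spelling the chord: F♯, A, C♯, E.
The 5th is C♯. A minor third above C♯ is E.
E is the chord's 7th.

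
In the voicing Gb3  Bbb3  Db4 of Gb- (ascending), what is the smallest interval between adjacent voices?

m3

Adjacent intervals: Gb3→Bbb3 = minor third; Bbb3→Db4 = major third.
The smallest is Gb3 to Bbb3, a minor third (3 semitones).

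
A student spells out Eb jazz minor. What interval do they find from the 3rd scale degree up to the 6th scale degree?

augmented 4th

Spelling Eb jazz minor: Eb F Gb Ab Bb C D.
So we need the interval from Gb up to C.
Gb up to C is 6 semitones, a half step wider than a perfect fourth, so the interval is augmented.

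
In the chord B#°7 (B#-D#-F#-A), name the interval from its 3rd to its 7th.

diminished fifth

3rd = D#; 7th = A.
5 letter names make it a fifth; at 6 semitones (a half step narrower than perfect) the quality is diminished.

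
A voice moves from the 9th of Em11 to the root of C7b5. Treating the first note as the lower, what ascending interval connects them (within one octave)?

diminished fifth

Em11 has F# as its 9th, and C7b5 has C as its root.
5 letter names make it a fifth; at 6 semitones (a half step narrower than perfect) the quality is diminished.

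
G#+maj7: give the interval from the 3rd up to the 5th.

The chord tones of G# augmented major seventh are G#, B#, D##, F##.
The 3rd is B# and the 5th is D##.
From B# to D## is 4 semitones, exactly the major third.

major third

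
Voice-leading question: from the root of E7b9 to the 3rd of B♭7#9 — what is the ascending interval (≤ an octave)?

The root of E7b9 is E; the 3rd of B♭7#9 is D.
E up to D is 10 semitones, a half step narrower than a major seventh, so the interval is minor.

minor 7th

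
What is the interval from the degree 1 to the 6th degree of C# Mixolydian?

major sixth

C# mixolydian: C# D# E# F# G# A# B.
Degree 1 = C#; scale degree 6 = A#.
From C# to A# is 9 semitones, exactly the major sixth.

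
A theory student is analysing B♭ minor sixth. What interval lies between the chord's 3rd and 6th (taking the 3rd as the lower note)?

B♭m6 is spelled B♭-D♭-F-G.
So we need the interval from D♭ up to G.
4 letter names make it a fourth; at 6 semitones (a half step wider than perfect) the quality is augmented.

augmented fourth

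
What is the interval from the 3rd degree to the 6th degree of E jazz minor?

Spelling E jazz minor: E F# G A B C# D#.
3rd degree = G; 6th degree = C#.
From G to C#: 6 semitones over a fourth = augmented.

augmented fourth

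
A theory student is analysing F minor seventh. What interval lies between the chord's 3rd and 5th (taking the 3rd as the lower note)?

major third

Fmin7 is spelled F–A♭–C–E♭.
The 3rd is A♭ and the 5th is C.
Counting 3 letters and 4 half steps from A♭ gives a major third.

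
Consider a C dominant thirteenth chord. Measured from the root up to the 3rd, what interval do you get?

major 3rd

The chord tones of C dominant thirteenth are C E G B♭ D A.
That puts C below E.
Counting 3 letters and 4 half steps from C gives a major third.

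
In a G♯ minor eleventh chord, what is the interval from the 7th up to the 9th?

G♯m11 (G♯ minor eleventh): G♯-B-D♯-F♯-A♯-C♯.
7th = F♯; 9th = A♯.
Counting 3 letters and 4 half steps from F♯ gives a major third.

M3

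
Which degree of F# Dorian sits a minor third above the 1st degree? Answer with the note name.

A

The scale is F# G# A B C# D# E.
The 1st degree is F#; a minor third above that is A — scale degree 3.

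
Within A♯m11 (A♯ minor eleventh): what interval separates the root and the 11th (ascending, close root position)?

The chord tones of A♯m11 are A♯ C♯ E♯ G♯ B♯ D♯.
Root = A♯; 11th = D♯.
From A♯ to D♯ is 17 semitones, exactly the perfect eleventh.

perfect eleventh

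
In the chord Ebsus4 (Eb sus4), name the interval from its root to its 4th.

Spelling the chord: Eb Ab Bb.
Root = Eb; 4th = Ab.
Eb up to Ab spans 4 letter names and 5 semitones — a perfect fourth.

P4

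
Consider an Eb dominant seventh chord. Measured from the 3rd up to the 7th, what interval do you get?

diminished 5th

Spelling the chord: Eb, G, Bb, Db.
The 3rd is G and the 7th is Db.
5 letter names make it a fifth; at 6 semitones (a half step narrower than perfect) the quality is diminished.
That tritone between 3rd and 7th is what gives the dominant seventh its pull toward resolution.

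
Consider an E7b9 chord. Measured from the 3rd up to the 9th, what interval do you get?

d7

Spelling the chord: E-G#-B-D-F.
That puts G# below F.
7 letter names make it a seventh; at 9 semitones (a whole step narrower than major) the quality is diminished.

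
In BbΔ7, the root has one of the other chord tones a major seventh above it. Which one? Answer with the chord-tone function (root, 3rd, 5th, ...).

Bb major seventh: Bb D F A.
The root is Bb. A major seventh above Bb is A.
A is the chord's 7th.

7th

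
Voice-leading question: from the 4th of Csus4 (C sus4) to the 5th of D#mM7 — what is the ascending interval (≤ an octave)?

augmented third

The 4th of Csus4 (C sus4) is F; the 5th of D#mM7 is A#.
From F to A#: 5 semitones over a third = augmented.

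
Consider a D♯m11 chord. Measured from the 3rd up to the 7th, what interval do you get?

perfect 5th

Spelling the chord: D♯ F♯ A♯ C♯ E♯ G♯.
The 3rd is F♯ and the 7th is C♯.
From F♯ to C♯ is 7 semitones, exactly the perfect fifth.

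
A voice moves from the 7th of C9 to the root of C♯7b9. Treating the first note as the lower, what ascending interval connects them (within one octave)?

augmented second

The 7th of C9 is B♭; the root of C♯7b9 is C♯.
B♭ up to C♯ is 3 semitones, a half step wider than a major second, so the interval is augmented.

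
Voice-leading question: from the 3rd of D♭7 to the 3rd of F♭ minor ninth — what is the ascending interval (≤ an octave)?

d3

The 3rd of D♭7 is F; the 3rd of F♭ minor ninth is A𝄫.
From F to A𝄫: 2 semitones over a third = diminished.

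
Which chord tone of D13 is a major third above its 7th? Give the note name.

E

The chord tones of D dominant thirteenth are D-F♯-A-C-E-B.
The 7th is C. A major third above C is E.
E is the chord's 9th.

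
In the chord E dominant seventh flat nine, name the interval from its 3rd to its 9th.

E dominant seventh flat nine: E–G♯–B–D–F.
That puts G♯ below F.
G♯ up to F is 9 semitones, a whole step narrower than a major seventh, so the interval is diminished.

diminished seventh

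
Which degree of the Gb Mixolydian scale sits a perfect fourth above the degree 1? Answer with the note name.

The scale is Gb Ab Bb Cb Db Eb Fb.
The degree 1 is Gb; a perfect fourth above that is Cb — scale degree 4.

Cb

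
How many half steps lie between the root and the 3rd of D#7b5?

4

D#7b5 is spelled D#-F##-A-C#.
D# to F## is a major third: 4 semitones.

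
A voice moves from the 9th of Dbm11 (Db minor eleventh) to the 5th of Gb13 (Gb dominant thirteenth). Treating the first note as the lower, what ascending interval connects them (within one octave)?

minor seventh

Dbm11 (Db minor eleventh) has Eb as its 9th, and Gb13 (Gb dominant thirteenth) has Db as its 5th.
Eb up to Db is 10 semitones, a half step narrower than a major seventh, so the interval is minor.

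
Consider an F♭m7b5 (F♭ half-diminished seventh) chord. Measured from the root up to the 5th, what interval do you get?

F♭ø is spelled F♭–A𝄫–C𝄫–E𝄫.
That puts F♭ below C𝄫.
From F♭ to C𝄫: 6 semitones over a fifth = diminished.

d5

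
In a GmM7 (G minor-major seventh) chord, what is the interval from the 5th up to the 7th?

Spelling the chord: G-Bb-D-F#.
5th = D; 7th = F#.
Counting 3 letters and 4 half steps from D gives a major third.

major 3rd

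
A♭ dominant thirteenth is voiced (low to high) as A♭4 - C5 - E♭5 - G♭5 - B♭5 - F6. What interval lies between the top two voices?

perfect 5th

Those voices are B♭5 and F6.
From B♭ to F is 7 semitones, exactly the perfect fifth.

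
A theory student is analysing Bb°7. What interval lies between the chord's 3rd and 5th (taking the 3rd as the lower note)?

Spelling the chord: Bb-Db-Fb-Abb.
The 3rd is Db and the 5th is Fb.
Db up to Fb is 3 semitones, a half step narrower than a major third, so the interval is minor.

minor third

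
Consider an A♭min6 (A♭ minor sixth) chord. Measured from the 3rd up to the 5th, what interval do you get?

A♭m6: A♭-C♭-E♭-F.
So we need the interval from C♭ up to E♭.
C♭ up to E♭ spans 3 letter names and 4 semitones — a major third.

major third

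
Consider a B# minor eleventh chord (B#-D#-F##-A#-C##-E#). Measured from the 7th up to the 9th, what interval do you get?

7th = A#; 9th = C##.
A# up to C## spans 3 letter names and 4 semitones — a major third.

major 3rd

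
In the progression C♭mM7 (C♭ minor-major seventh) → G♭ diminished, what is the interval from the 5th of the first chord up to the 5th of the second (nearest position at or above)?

C♭mM7 (C♭ minor-major seventh) has G♭ as its 5th, and G♭ diminished has D𝄫 as its 5th.
5 letter names make it a fifth; at 6 semitones (a half step narrower than perfect) the quality is diminished.

diminished 5th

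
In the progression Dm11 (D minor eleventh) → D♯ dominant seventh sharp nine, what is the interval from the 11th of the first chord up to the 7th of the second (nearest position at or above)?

The 11th of Dm11 (D minor eleventh) is G; the 7th of D♯ dominant seventh sharp nine is C♯.
4 letter names make it a fourth; at 6 semitones (a half step wider than perfect) the quality is augmented.

A4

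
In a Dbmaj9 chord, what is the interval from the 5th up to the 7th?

major third

The chord tones of Dbmaj9 (Db major ninth) are Db-F-Ab-C-Eb.
That puts Ab below C.
Ab up to C spans 3 letter names and 4 semitones — a major third.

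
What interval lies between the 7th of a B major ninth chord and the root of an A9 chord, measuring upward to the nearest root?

diminished 8th

The 7th of B major ninth is A♯; the root of A9 is A.
8 letter names make it an octave; at 11 semitones (a half step narrower than perfect) the quality is diminished.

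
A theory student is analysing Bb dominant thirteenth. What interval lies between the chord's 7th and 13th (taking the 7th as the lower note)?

Spelling the chord: Bb-D-F-Ab-C-G.
So we need the interval from Ab up to G.
Counting 7 letters and 11 half steps from Ab gives a major seventh.

major seventh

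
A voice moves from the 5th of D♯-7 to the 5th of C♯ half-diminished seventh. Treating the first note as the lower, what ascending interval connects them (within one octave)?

The 5th of D♯-7 is A♯; the 5th of C♯ half-diminished seventh is G.
A♯ up to G is 9 semitones, a whole step narrower than a major seventh, so the interval is diminished.

diminished seventh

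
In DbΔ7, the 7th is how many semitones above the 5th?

The chord tones of Db major seventh are Db-F-Ab-C.
Ab to C is a major third: 4 semitones.

4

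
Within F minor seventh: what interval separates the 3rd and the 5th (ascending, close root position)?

Fmin7 (F minor seventh): F–A♭–C–E♭.
That puts A♭ below C.
Counting 3 letters and 4 half steps from A♭ gives a major third.

M3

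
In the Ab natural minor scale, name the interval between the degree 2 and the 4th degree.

The scale runs Ab Bb Cb Db Eb Fb Gb.
So we need the interval from Bb up to Db.
From Bb to Db: 3 semitones over a third = minor.

minor third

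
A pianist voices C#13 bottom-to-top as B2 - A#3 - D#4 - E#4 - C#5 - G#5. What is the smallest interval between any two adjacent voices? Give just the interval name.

Adjacent intervals: B2→A#3 = major seventh; A#3→D#4 = perfect fourth; D#4→E#4 = major second; E#4→C#5 = minor sixth; C#5→G#5 = perfect fifth.
The smallest is D#4 to E#4, a major second (2 semitones).

major 2nd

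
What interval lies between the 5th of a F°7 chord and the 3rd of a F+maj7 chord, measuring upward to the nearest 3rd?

F°7 has Cb as its 5th, and F+maj7 has A as its 3rd.
Cb up to A is 10 semitones, a half step wider than a major sixth, so the interval is augmented.

A6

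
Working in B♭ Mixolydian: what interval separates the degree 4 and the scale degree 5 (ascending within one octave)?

major 2nd

B♭ mixolydian: B♭ C D E♭ F G A♭.
The degree 4 is E♭ and the degree 5 is F.
E♭ up to F spans 2 letter names and 2 semitones — a major second.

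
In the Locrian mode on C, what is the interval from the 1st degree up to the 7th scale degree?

The scale runs C Db Eb F Gb Ab Bb.
So we need the interval from C up to Bb.
C up to Bb is 10 semitones, a half step narrower than a major seventh, so the interval is minor.

minor seventh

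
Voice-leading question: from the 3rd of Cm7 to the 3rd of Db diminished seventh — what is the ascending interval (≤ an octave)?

The 3rd of Cm7 is Eb; the 3rd of Db diminished seventh is Fb.
2 letter names make it a second; at 1 semitone (a half step narrower than major) the quality is minor.

minor 2nd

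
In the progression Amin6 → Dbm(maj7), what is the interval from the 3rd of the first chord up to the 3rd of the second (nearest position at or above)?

The 3rd of Amin6 is C; the 3rd of Dbm(maj7) is Fb.
From C to Fb: 4 semitones over a fourth = diminished.

diminished fourth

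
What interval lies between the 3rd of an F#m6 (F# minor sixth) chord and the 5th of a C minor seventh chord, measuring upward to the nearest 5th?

minor 7th

The 3rd of F#m6 (F# minor sixth) is A; the 5th of C minor seventh is G.
A up to G is 10 semitones, a half step narrower than a major seventh, so the interval is minor.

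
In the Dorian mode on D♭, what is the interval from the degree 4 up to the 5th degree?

major second

The scale runs D♭ E♭ F♭ G♭ A♭ B♭ C♭.
That puts G♭ below A♭.
From G♭ to A♭ is 2 semitones, exactly the major second.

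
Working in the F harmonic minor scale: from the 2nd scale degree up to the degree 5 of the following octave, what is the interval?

The scale runs F G Ab Bb C Db E.
That puts G below C.
G up to C spans 11 letter names and 17 semitones — a perfect eleventh.

perfect eleventh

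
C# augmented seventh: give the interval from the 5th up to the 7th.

diminished 3rd

C# augmented seventh is spelled C#–E#–G##–B.
That puts G## below B.
3 letter names make it a third; at 2 semitones (a whole step narrower than major) the quality is diminished.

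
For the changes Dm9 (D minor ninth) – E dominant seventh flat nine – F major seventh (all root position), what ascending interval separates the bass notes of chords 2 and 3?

minor second

The roots are E and F.
2 letter names make it a second; at 1 semitone (a half step narrower than major) the quality is minor.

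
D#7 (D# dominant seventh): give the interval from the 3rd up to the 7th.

diminished fifth

Spelling the chord: D# F## A# C#.
The 3rd is F## and the 7th is C#.
From F## to C#: 6 semitones over a fifth = diminished.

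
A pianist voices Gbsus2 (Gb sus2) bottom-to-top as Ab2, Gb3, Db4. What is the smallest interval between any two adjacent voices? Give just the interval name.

perfect fifth

Adjacent intervals: Ab2→Gb3 = minor seventh; Gb3→Db4 = perfect fifth.
The smallest is Gb3 to Db4, a perfect fifth (7 semitones).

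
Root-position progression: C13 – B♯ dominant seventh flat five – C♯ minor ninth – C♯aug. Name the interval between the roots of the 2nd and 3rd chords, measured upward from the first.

The roots are B♯ and C♯.
From B♯ to C♯: 1 semitone over a second = minor.

minor second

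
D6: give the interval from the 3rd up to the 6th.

D6: D-F♯-A-B.
That puts F♯ below B.
From F♯ to B is 5 semitones, exactly the perfect fourth.

P4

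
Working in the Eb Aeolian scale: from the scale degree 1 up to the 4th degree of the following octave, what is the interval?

Eb natural minor: Eb F Gb Ab Bb Cb Db.
That puts Eb below Ab.
From Eb to Ab is 17 semitones, exactly the perfect eleventh.

perfect eleventh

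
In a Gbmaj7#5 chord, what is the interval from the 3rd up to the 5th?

major third

The chord tones of Gbmaj7#5 are Gb, Bb, D, F.
3rd = Bb; 5th = D.
Counting 3 letters and 4 half steps from Bb gives a major third.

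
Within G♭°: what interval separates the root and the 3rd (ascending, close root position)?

Spelling the chord: G♭, B𝄫, D𝄫.
Root = G♭; 3rd = B𝄫.
From G♭ to B𝄫: 3 semitones over a third = minor.

minor third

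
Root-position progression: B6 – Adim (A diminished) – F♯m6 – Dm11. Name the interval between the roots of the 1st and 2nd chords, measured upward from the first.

m7

The roots are B and A.
7 letter names make it a seventh; at 10 semitones (a half step narrower than major) the quality is minor.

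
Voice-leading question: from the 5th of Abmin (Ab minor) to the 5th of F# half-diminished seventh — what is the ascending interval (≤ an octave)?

Abmin (Ab minor) has Eb as its 5th, and F# half-diminished seventh has C as its 5th.
Eb up to C spans 6 letter names and 9 semitones — a major sixth.

major 6th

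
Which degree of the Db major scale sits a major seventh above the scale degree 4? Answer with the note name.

The scale is Db Eb F Gb Ab Bb C.
The scale degree 4 is Gb; a major seventh above that is F — scale degree 3.

F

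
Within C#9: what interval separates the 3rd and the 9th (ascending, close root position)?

The chord tones of C#9 are C#-E#-G#-B-D#.
So we need the interval from E# up to D#.
From E# to D#: 10 semitones over a seventh = minor.

minor seventh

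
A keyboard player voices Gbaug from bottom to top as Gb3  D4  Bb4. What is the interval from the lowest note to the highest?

The outer voices are Gb3 and Bb4.
From Gb to Bb is 16 semitones, exactly the major tenth.

major 10th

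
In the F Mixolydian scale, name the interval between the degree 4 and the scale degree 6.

major third

Spelling the F Mixolydian scale: F G A Bb C D Eb.
That puts Bb below D.
From Bb to D is 4 semitones, exactly the major third.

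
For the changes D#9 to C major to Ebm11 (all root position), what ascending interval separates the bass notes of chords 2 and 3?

The roots are C and Eb.
3 letter names make it a third; at 3 semitones (a half step narrower than major) the quality is minor.

minor 3rd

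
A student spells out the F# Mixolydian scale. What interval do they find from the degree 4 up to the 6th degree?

F# mixolydian: F# G# A# B C# D# E.
So we need the interval from B up to D#.
Counting 3 letters and 4 half steps from B gives a major third.

M3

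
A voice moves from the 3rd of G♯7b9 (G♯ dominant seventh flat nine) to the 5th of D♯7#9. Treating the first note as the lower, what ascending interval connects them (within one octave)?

The 3rd of G♯7b9 (G♯ dominant seventh flat nine) is B♯; the 5th of D♯7#9 is A♯.
From B♯ to A♯: 10 semitones over a seventh = minor.

minor seventh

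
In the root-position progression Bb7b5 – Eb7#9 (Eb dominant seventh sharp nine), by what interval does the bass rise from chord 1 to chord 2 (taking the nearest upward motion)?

perfect fourth

The roots are Bb and Eb.
From Bb to Eb is 5 semitones, exactly the perfect fourth.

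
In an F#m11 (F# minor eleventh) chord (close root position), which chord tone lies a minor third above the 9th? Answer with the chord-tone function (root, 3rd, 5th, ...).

11th

F#m11: F#, A, C#, E, G#, B.
The 9th is G#. A minor third above G# is B.
B is the chord's 11th.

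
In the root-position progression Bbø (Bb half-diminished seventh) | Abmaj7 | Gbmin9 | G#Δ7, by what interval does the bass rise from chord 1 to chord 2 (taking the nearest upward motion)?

The roots are Bb and Ab.
From Bb to Ab: 10 semitones over a seventh = minor.

minor seventh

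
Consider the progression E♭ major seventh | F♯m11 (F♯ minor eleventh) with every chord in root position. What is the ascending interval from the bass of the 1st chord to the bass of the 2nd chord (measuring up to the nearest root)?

augmented second

The roots are E♭ and F♯.
2 letter names make it a second; at 3 semitones (a half step wider than major) the quality is augmented.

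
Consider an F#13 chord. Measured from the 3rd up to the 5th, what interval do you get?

minor third

The chord tones of F#13 are F#-A#-C#-E-G#-D#.
So we need the interval from A# up to C#.
3 letter names make it a third; at 3 semitones (a half step narrower than major) the quality is minor.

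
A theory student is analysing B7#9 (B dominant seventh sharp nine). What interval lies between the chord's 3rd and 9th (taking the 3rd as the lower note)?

The chord tones of B7#9 are B, D♯, F♯, A, C𝄪.
3rd = D♯; 9th = C𝄪.
D♯ up to C𝄪 spans 7 letter names and 11 semitones — a major seventh.

major 7th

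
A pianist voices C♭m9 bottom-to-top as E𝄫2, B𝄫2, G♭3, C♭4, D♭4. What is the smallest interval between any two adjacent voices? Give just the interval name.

major second

Adjacent intervals: E𝄫2→B𝄫2 = perfect fifth; B𝄫2→G♭3 = major sixth; G♭3→C♭4 = perfect fourth; C♭4→D♭4 = major second.
The smallest is C♭4 to D♭4, a major second (2 semitones).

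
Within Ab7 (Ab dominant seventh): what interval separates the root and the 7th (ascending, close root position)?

minor seventh

Ab7 (Ab dominant seventh) is spelled Ab-C-Eb-Gb.
So we need the interval from Ab up to Gb.
7 letter names make it a seventh; at 10 semitones (a half step narrower than major) the quality is minor.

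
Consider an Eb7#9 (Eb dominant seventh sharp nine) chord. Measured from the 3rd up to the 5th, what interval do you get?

The chord tones of Eb7#9 are Eb–G–Bb–Db–F#.
The 3rd is G and the 5th is Bb.
From G to Bb: 3 semitones over a third = minor.

m3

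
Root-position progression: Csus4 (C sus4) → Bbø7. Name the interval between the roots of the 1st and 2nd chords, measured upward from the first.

minor seventh

The roots are C and Bb.
C up to Bb is 10 semitones, a half step narrower than a major seventh, so the interval is minor.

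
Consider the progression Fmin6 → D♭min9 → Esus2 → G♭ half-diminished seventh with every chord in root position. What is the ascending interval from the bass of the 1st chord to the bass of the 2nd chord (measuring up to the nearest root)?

m6

The roots are F and D♭.
From F to D♭: 8 semitones over a sixth = minor.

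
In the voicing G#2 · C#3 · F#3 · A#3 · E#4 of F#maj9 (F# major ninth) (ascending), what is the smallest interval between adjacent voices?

Adjacent intervals: G#2→C#3 = perfect fourth; C#3→F#3 = perfect fourth; F#3→A#3 = major third; A#3→E#4 = perfect fifth.
The smallest is F#3 to A#3, a major third (4 semitones).

major third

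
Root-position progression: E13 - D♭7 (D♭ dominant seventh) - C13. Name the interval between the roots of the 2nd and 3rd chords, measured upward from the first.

The roots are D♭ and C.
From D♭ to C is 11 semitones, exactly the major seventh.

major seventh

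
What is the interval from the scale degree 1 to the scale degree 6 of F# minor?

F# natural minor: F# G# A B C# D E.
The scale degree 1 is F# and the 6th degree is D.
From F# to D: 8 semitones over a sixth = minor.

m6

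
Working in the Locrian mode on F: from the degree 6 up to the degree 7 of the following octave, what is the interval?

Spelling the Locrian mode on F: F Gb Ab Bb Cb Db Eb.
So we need the interval from Db up to Eb.
From Db to Eb is 14 semitones, exactly the major ninth.

major 9th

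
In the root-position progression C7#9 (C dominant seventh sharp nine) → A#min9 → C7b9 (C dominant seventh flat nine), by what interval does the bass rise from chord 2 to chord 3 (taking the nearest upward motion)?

diminished 3rd

The roots are A# and C.
3 letter names make it a third; at 2 semitones (a whole step narrower than major) the quality is diminished.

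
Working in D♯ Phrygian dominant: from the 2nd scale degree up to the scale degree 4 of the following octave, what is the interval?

D♯ phrygian dominant: D♯ E F𝄪 G♯ A♯ B C♯.
The 2nd scale degree is E and the scale degree 4 (up an octave) is G♯.
From E to G♯ is 16 semitones, exactly the major tenth.

M10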